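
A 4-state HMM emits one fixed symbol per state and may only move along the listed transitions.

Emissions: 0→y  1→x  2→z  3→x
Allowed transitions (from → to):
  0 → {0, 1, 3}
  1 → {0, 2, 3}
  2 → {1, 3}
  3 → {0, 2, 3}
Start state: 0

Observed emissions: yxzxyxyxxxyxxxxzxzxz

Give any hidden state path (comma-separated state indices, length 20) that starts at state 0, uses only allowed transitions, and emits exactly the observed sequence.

  pos 0: y in {0}, choose 0; start
  pos 1: x in {1,3}, choose 3; 0->3 ok
  pos 2: z in {2}, choose 2; 3->2 ok
  pos 3: x in {1,3}, choose 1; 2->1 ok
  pos 4: y in {0}, choose 0; 1->0 ok
  pos 5: x in {1,3}, choose 3; 0->3 ok
  pos 6: y in {0}, choose 0; 3->0 ok
  pos 7: x in {1,3}, choose 3; 0->3 ok
  pos 8: x in {1,3}, choose 3; 3->3 ok
  pos 9: x in {1,3}, choose 3; 3->3 ok
  pos 10: y in {0}, choose 0; 3->0 ok
  pos 11: x in {1,3}, choose 1; 0->1 ok
  pos 12: x in {1,3}, choose 3; 1->3 ok
  pos 13: x in {1,3}, choose 3; 3->3 ok
  pos 14: x in {1,3}, choose 3; 3->3 ok
  pos 15: z in {2}, choose 2; 3->2 ok
  pos 16: x in {1,3}, choose 1; 2->1 ok
  pos 17: z in {2}, choose 2; 1->2 ok
  pos 18: x in {1,3}, choose 1; 2->1 ok
  pos 19: z in {2}, choose 2; 1->2 ok

0,3,2,1,0,3,0,3,3,3,0,1,3,3,3,2,1,2,1,2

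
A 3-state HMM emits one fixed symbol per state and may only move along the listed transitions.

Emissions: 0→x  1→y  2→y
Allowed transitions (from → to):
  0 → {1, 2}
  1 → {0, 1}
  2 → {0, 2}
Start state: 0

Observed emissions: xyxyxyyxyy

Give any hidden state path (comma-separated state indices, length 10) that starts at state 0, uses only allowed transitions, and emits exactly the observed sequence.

0,2,0,2,0,2,2,0,1,1

  [0] x  {0}  => 0  start
  [1] y  {1,2}  => 2  0->2 ok
  [2] x  {0}  => 0  2->0 ok
  [3] y  {1,2}  => 2  0->2 ok
  [4] x  {0}  => 0  2->0 ok
  [5] y  {1,2}  => 2  0->2 ok
  [6] y  {1,2}  => 2  2->2 ok
  [7] x  {0}  => 0  2->0 ok
  [8] y  {1,2}  => 1  0->1 ok
  [9] y  {1,2}  => 1  1->1 ok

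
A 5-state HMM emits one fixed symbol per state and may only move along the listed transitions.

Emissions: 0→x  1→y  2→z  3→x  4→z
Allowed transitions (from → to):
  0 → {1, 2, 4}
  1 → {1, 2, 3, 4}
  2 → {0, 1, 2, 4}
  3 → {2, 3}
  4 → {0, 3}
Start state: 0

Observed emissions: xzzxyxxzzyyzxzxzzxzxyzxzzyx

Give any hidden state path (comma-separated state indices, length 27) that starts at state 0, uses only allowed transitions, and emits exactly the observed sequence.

  t0 'x' -> {0,3}, take 0 (start)
  t1 'z' -> {2,4}, take 2 (0->2 ok)
  t2 'z' -> {2,4}, take 2 (2->2 ok)
  t3 'x' -> {0,3}, take 0 (2->0 ok)
  t4 'y' -> {1}, take 1 (0->1 ok)
  t5 'x' -> {0,3}, take 3 (1->3 ok)
  t6 'x' -> {0,3}, take 3 (3->3 ok)
  t7 'z' -> {2,4}, take 2 (3->2 ok)
  t8 'z' -> {2,4}, take 2 (2->2 ok)
  t9 'y' -> {1}, take 1 (2->1 ok)
  t10 'y' -> {1}, take 1 (1->1 ok)
  t11 'z' -> {2,4}, take 4 (1->4 ok)
  t12 'x' -> {0,3}, take 0 (4->0 ok)
  t13 'z' -> {2,4}, take 4 (0->4 ok)
  t14 'x' -> {0,3}, take 0 (4->0 ok)
  t15 'z' -> {2,4}, take 2 (0->2 ok)
  t16 'z' -> {2,4}, take 4 (2->4 ok)
  t17 'x' -> {0,3}, take 0 (4->0 ok)
  t18 'z' -> {2,4}, take 4 (0->4 ok)
  t19 'x' -> {0,3}, take 0 (4->0 ok)
  t20 'y' -> {1}, take 1 (0->1 ok)
  t21 'z' -> {2,4}, take 4 (1->4 ok)
  t22 'x' -> {0,3}, take 3 (4->3 ok)
  t23 'z' -> {2,4}, take 2 (3->2 ok)
  t24 'z' -> {2,4}, take 2 (2->2 ok)
  t25 'y' -> {1}, take 1 (2->1 ok)
  t26 'x' -> {0,3}, take 3 (1->3 ok)

0,2,2,0,1,3,3,2,2,1,1,4,0,4,0,2,4,0,4,0,1,4,3,2,2,1,3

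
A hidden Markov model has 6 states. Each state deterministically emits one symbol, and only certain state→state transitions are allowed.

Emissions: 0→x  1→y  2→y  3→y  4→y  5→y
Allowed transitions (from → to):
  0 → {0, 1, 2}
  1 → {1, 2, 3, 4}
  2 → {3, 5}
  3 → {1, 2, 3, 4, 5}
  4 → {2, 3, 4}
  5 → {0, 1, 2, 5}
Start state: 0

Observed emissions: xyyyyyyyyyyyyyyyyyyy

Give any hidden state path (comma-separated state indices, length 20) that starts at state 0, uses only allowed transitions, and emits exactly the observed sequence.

  pos 0: x in {0}, choose 0; start
  pos 1: y in {1,2,3,4,5}, choose 2; 0->2 ok
  pos 2: y in {1,2,3,4,5}, choose 3; 2->3 ok
  pos 3: y in {1,2,3,4,5}, choose 4; 3->4 ok
  pos 4: y in {1,2,3,4,5}, choose 2; 4->2 ok
  pos 5: y in {1,2,3,4,5}, choose 3; 2->3 ok
  pos 6: y in {1,2,3,4,5}, choose 3; 3->3 ok
  pos 7: y in {1,2,3,4,5}, choose 3; 3->3 ok
  pos 8: y in {1,2,3,4,5}, choose 1; 3->1 ok
  pos 9: y in {1,2,3,4,5}, choose 1; 1->1 ok
  pos 10: y in {1,2,3,4,5}, choose 2; 1->2 ok
  pos 11: y in {1,2,3,4,5}, choose 3; 2->3 ok
  pos 12: y in {1,2,3,4,5}, choose 2; 3->2 ok
  pos 13: y in {1,2,3,4,5}, choose 3; 2->3 ok
  pos 14: y in {1,2,3,4,5}, choose 2; 3->2 ok
  pos 15: y in {1,2,3,4,5}, choose 3; 2->3 ok
  pos 16: y in {1,2,3,4,5}, choose 4; 3->4 ok
  pos 17: y in {1,2,3,4,5}, choose 4; 4->4 ok
  pos 18: y in {1,2,3,4,5}, choose 3; 4->3 ok
  pos 19: y in {1,2,3,4,5}, choose 4; 3->4 ok

0,2,3,4,2,3,3,3,1,1,2,3,2,3,2,3,4,4,3,4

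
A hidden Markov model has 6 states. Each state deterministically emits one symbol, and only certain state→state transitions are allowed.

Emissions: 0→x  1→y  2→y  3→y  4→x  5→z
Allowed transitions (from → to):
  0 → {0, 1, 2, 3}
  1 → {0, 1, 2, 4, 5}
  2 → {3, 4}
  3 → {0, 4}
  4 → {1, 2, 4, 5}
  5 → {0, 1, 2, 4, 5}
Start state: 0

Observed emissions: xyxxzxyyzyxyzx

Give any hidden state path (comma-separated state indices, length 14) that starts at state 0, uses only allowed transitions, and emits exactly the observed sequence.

0,1,4,4,5,0,1,1,5,2,4,1,5,0

  0: obs=x cand={0,4} pick 0 [start]
  1: obs=y cand={1,2,3} pick 1 [0->1 ok]
  2: obs=x cand={0,4} pick 4 [1->4 ok]
  3: obs=x cand={0,4} pick 4 [4->4 ok]
  4: obs=z cand={5} pick 5 [4->5 ok]
  5: obs=x cand={0,4} pick 0 [5->0 ok]
  6: obs=y cand={1,2,3} pick 1 [0->1 ok]
  7: obs=y cand={1,2,3} pick 1 [1->1 ok]
  8: obs=z cand={5} pick 5 [1->5 ok]
  9: obs=y cand={1,2,3} pick 2 [5->2 ok]
  10: obs=x cand={0,4} pick 4 [2->4 ok]
  11: obs=y cand={1,2,3} pick 1 [4->1 ok]
  12: obs=z cand={5} pick 5 [1->5 ok]
  13: obs=x cand={0,4} pick 0 [5->0 ok]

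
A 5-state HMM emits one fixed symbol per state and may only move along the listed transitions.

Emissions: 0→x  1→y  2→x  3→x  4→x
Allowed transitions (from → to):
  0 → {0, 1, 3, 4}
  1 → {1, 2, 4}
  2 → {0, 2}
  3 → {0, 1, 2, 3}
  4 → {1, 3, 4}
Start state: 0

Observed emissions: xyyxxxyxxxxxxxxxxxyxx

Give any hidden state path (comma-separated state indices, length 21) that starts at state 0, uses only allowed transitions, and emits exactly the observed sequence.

0,1,1,4,3,0,1,4,3,3,2,2,0,4,4,3,0,4,1,4,3

  t0 'x' -> {0,2,3,4}, take 0 (start)
  t1 'y' -> {1}, take 1 (0->1 ok)
  t2 'y' -> {1}, take 1 (1->1 ok)
  t3 'x' -> {0,2,3,4}, take 4 (1->4 ok)
  t4 'x' -> {0,2,3,4}, take 3 (4->3 ok)
  t5 'x' -> {0,2,3,4}, take 0 (3->0 ok)
  t6 'y' -> {1}, take 1 (0->1 ok)
  t7 'x' -> {0,2,3,4}, take 4 (1->4 ok)
  t8 'x' -> {0,2,3,4}, take 3 (4->3 ok)
  t9 'x' -> {0,2,3,4}, take 3 (3->3 ok)
  t10 'x' -> {0,2,3,4}, take 2 (3->2 ok)
  t11 'x' -> {0,2,3,4}, take 2 (2->2 ok)
  t12 'x' -> {0,2,3,4}, take 0 (2->0 ok)
  t13 'x' -> {0,2,3,4}, take 4 (0->4 ok)
  t14 'x' -> {0,2,3,4}, take 4 (4->4 ok)
  t15 'x' -> {0,2,3,4}, take 3 (4->3 ok)
  t16 'x' -> {0,2,3,4}, take 0 (3->0 ok)
  t17 'x' -> {0,2,3,4}, take 4 (0->4 ok)
  t18 'y' -> {1}, take 1 (4->1 ok)
  t19 'x' -> {0,2,3,4}, take 4 (1->4 ok)
  t20 'x' -> {0,2,3,4}, take 3 (4->3 ok)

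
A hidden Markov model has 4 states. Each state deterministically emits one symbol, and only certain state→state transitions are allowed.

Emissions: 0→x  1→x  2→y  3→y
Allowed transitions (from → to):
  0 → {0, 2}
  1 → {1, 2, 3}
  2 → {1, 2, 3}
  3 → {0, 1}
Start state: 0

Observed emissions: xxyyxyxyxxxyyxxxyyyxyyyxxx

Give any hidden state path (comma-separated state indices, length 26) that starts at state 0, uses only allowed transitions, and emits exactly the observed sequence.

  t0 'x' -> {0,1}, take 0 (start)
  t1 'x' -> {0,1}, take 0 (0->0 ok)
  t2 'y' -> {2,3}, take 2 (0->2 ok)
  t3 'y' -> {2,3}, take 3 (2->3 ok)
  t4 'x' -> {0,1}, take 1 (3->1 ok)
  t5 'y' -> {2,3}, take 2 (1->2 ok)
  t6 'x' -> {0,1}, take 1 (2->1 ok)
  t7 'y' -> {2,3}, take 3 (1->3 ok)
  t8 'x' -> {0,1}, take 1 (3->1 ok)
  t9 'x' -> {0,1}, take 1 (1->1 ok)
  t10 'x' -> {0,1}, take 1 (1->1 ok)
  t11 'y' -> {2,3}, take 2 (1->2 ok)
  t12 'y' -> {2,3}, take 3 (2->3 ok)
  t13 'x' -> {0,1}, take 0 (3->0 ok)
  t14 'x' -> {0,1}, take 0 (0->0 ok)
  t15 'x' -> {0,1}, take 0 (0->0 ok)
  t16 'y' -> {2,3}, take 2 (0->2 ok)
  t17 'y' -> {2,3}, take 2 (2->2 ok)
  t18 'y' -> {2,3}, take 3 (2->3 ok)
  t19 'x' -> {0,1}, take 1 (3->1 ok)
  t20 'y' -> {2,3}, take 2 (1->2 ok)
  t21 'y' -> {2,3}, take 2 (2->2 ok)
  t22 'y' -> {2,3}, take 2 (2->2 ok)
  t23 'x' -> {0,1}, take 1 (2->1 ok)
  t24 'x' -> {0,1}, take 1 (1->1 ok)
  t25 'x' -> {0,1}, take 1 (1->1 ok)

0,0,2,3,1,2,1,3,1,1,1,2,3,0,0,0,2,2,3,1,2,2,2,1,1,1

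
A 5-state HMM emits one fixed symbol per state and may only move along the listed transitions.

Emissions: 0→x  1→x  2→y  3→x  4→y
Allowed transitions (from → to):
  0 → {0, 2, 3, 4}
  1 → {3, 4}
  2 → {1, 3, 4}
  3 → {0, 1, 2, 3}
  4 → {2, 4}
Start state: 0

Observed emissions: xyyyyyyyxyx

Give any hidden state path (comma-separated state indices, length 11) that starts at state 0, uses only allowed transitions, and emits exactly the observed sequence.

  t0 'x' -> {0,1,3}, take 0 (start)
  t1 'y' -> {2,4}, take 2 (0->2 ok)
  t2 'y' -> {2,4}, take 4 (2->4 ok)
  t3 'y' -> {2,4}, take 4 (4->4 ok)
  t4 'y' -> {2,4}, take 4 (4->4 ok)
  t5 'y' -> {2,4}, take 2 (4->2 ok)
  t6 'y' -> {2,4}, take 4 (2->4 ok)
  t7 'y' -> {2,4}, take 2 (4->2 ok)
  t8 'x' -> {0,1,3}, take 3 (2->3 ok)
  t9 'y' -> {2,4}, take 2 (3->2 ok)
  t10 'x' -> {0,1,3}, take 1 (2->1 ok)

0,2,4,4,4,2,4,2,3,2,1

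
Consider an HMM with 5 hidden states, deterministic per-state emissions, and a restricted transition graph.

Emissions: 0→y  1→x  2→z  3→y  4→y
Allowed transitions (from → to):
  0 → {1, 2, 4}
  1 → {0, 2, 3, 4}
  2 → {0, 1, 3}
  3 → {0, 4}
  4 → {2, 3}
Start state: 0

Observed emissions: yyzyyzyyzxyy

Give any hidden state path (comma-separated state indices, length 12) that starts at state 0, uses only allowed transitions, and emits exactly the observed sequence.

0,4,2,0,4,2,3,0,2,1,0,4

  [0] y  {0,3,4}  => 0  start
  [1] y  {0,3,4}  => 4  0->4 ok
  [2] z  {2}  => 2  4->2 ok
  [3] y  {0,3,4}  => 0  2->0 ok
  [4] y  {0,3,4}  => 4  0->4 ok
  [5] z  {2}  => 2  4->2 ok
  [6] y  {0,3,4}  => 3  2->3 ok
  [7] y  {0,3,4}  => 0  3->0 ok
  [8] z  {2}  => 2  0->2 ok
  [9] x  {1}  => 1  2->1 ok
  [10] y  {0,3,4}  => 0  1->0 ok
  [11] y  {0,3,4}  => 4  0->4 ok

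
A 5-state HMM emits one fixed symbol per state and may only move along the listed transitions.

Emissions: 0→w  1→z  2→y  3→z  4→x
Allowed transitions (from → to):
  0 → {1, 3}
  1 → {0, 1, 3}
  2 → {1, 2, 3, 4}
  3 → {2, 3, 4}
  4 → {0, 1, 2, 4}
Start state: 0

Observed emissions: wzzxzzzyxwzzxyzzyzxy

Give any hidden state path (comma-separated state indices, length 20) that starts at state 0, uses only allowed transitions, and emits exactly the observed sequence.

  pos 0: w in {0}, choose 0; start
  pos 1: z in {1,3}, choose 1; 0->1 ok
  pos 2: z in {1,3}, choose 3; 1->3 ok
  pos 3: x in {4}, choose 4; 3->4 ok
  pos 4: z in {1,3}, choose 1; 4->1 ok
  pos 5: z in {1,3}, choose 1; 1->1 ok
  pos 6: z in {1,3}, choose 3; 1->3 ok
  pos 7: y in {2}, choose 2; 3->2 ok
  pos 8: x in {4}, choose 4; 2->4 ok
  pos 9: w in {0}, choose 0; 4->0 ok
  pos 10: z in {1,3}, choose 3; 0->3 ok
  pos 11: z in {1,3}, choose 3; 3->3 ok
  pos 12: x in {4}, choose 4; 3->4 ok
  pos 13: y in {2}, choose 2; 4->2 ok
  pos 14: z in {1,3}, choose 3; 2->3 ok
  pos 15: z in {1,3}, choose 3; 3->3 ok
  pos 16: y in {2}, choose 2; 3->2 ok
  pos 17: z in {1,3}, choose 3; 2->3 ok
  pos 18: x in {4}, choose 4; 3->4 ok
  pos 19: y in {2}, choose 2; 4->2 ok

0,1,3,4,1,1,3,2,4,0,3,3,4,2,3,3,2,3,4,2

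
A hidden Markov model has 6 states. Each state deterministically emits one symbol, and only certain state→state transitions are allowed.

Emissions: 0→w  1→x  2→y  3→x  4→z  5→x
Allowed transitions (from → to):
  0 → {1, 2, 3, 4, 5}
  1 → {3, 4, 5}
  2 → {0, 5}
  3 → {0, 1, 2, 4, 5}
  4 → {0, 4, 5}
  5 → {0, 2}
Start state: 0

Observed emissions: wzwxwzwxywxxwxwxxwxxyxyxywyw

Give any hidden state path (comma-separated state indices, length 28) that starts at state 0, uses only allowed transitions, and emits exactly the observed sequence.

  0: obs=w cand={0} pick 0 [start]
  1: obs=z cand={4} pick 4 [0->4 ok]
  2: obs=w cand={0} pick 0 [4->0 ok]
  3: obs=x cand={1,3,5} pick 3 [0->3 ok]
  4: obs=w cand={0} pick 0 [3->0 ok]
  5: obs=z cand={4} pick 4 [0->4 ok]
  6: obs=w cand={0} pick 0 [4->0 ok]
  7: obs=x cand={1,3,5} pick 3 [0->3 ok]
  8: obs=y cand={2} pick 2 [3->2 ok]
  9: obs=w cand={0} pick 0 [2->0 ok]
  10: obs=x cand={1,3,5} pick 3 [0->3 ok]
  11: obs=x cand={1,3,5} pick 5 [3->5 ok]
  12: obs=w cand={0} pick 0 [5->0 ok]
  13: obs=x cand={1,3,5} pick 5 [0->5 ok]
  14: obs=w cand={0} pick 0 [5->0 ok]
  15: obs=x cand={1,3,5} pick 3 [0->3 ok]
  16: obs=x cand={1,3,5} pick 5 [3->5 ok]
  17: obs=w cand={0} pick 0 [5->0 ok]
  18: obs=x cand={1,3,5} pick 1 [0->1 ok]
  19: obs=x cand={1,3,5} pick 5 [1->5 ok]
  20: obs=y cand={2} pick 2 [5->2 ok]
  21: obs=x cand={1,3,5} pick 5 [2->5 ok]
  22: obs=y cand={2} pick 2 [5->2 ok]
  23: obs=x cand={1,3,5} pick 5 [2->5 ok]
  24: obs=y cand={2} pick 2 [5->2 ok]
  25: obs=w cand={0} pick 0 [2->0 ok]
  26: obs=y cand={2} pick 2 [0->2 ok]
  27: obs=w cand={0} pick 0 [2->0 ok]

0,4,0,3,0,4,0,3,2,0,3,5,0,5,0,3,5,0,1,5,2,5,2,5,2,0,2,0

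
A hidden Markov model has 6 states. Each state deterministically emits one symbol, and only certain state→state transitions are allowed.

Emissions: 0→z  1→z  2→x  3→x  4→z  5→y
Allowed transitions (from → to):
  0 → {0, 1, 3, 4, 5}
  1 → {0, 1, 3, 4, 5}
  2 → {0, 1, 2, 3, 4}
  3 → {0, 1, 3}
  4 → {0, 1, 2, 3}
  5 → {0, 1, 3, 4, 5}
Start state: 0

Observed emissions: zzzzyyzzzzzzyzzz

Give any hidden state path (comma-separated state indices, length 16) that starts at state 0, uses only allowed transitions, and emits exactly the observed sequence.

  [0] z  {0,1,4}  => 0  start
  [1] z  {0,1,4}  => 1  0->1 ok
  [2] z  {0,1,4}  => 4  1->4 ok
  [3] z  {0,1,4}  => 0  4->0 ok
  [4] y  {5}  => 5  0->5 ok
  [5] y  {5}  => 5  5->5 ok
  [6] z  {0,1,4}  => 1  5->1 ok
  [7] z  {0,1,4}  => 4  1->4 ok
  [8] z  {0,1,4}  => 0  4->0 ok
  [9] z  {0,1,4}  => 4  0->4 ok
  [10] z  {0,1,4}  => 0  4->0 ok
  [11] z  {0,1,4}  => 0  0->0 ok
  [12] y  {5}  => 5  0->5 ok
  [13] z  {0,1,4}  => 4  5->4 ok
  [14] z  {0,1,4}  => 0  4->0 ok
  [15] z  {0,1,4}  => 0  0->0 ok

0,1,4,0,5,5,1,4,0,4,0,0,5,4,0,0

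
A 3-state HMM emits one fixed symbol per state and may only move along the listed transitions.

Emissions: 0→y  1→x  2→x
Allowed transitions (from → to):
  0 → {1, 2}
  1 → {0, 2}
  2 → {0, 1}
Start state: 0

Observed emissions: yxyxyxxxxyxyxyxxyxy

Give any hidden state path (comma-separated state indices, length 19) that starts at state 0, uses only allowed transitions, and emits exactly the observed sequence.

  [0] y  {0}  => 0  start
  [1] x  {1,2}  => 2  0->2 ok
  [2] y  {0}  => 0  2->0 ok
  [3] x  {1,2}  => 1  0->1 ok
  [4] y  {0}  => 0  1->0 ok
  [5] x  {1,2}  => 2  0->2 ok
  [6] x  {1,2}  => 1  2->1 ok
  [7] x  {1,2}  => 2  1->2 ok
  [8] x  {1,2}  => 1  2->1 ok
  [9] y  {0}  => 0  1->0 ok
  [10] x  {1,2}  => 2  0->2 ok
  [11] y  {0}  => 0  2->0 ok
  [12] x  {1,2}  => 2  0->2 ok
  [13] y  {0}  => 0  2->0 ok
  [14] x  {1,2}  => 1  0->1 ok
  [15] x  {1,2}  => 2  1->2 ok
  [16] y  {0}  => 0  2->0 ok
  [17] x  {1,2}  => 2  0->2 ok
  [18] y  {0}  => 0  2->0 ok

0,2,0,1,0,2,1,2,1,0,2,0,2,0,1,2,0,2,0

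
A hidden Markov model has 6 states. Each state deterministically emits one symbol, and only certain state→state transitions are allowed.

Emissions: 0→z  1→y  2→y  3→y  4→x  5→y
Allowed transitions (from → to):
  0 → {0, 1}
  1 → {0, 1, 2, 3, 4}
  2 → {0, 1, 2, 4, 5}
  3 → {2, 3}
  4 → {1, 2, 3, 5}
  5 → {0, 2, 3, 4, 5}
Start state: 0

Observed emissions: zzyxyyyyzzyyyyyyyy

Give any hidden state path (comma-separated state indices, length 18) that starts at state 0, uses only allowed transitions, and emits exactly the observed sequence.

  0: obs=z cand={0} pick 0 [start]
  1: obs=z cand={0} pick 0 [0->0 ok]
  2: obs=y cand={1,2,3,5} pick 1 [0->1 ok]
  3: obs=x cand={4} pick 4 [1->4 ok]
  4: obs=y cand={1,2,3,5} pick 5 [4->5 ok]
  5: obs=y cand={1,2,3,5} pick 2 [5->2 ok]
  6: obs=y cand={1,2,3,5} pick 2 [2->2 ok]
  7: obs=y cand={1,2,3,5} pick 1 [2->1 ok]
  8: obs=z cand={0} pick 0 [1->0 ok]
  9: obs=z cand={0} pick 0 [0->0 ok]
  10: obs=y cand={1,2,3,5} pick 1 [0->1 ok]
  11: obs=y cand={1,2,3,5} pick 3 [1->3 ok]
  12: obs=y cand={1,2,3,5} pick 2 [3->2 ok]
  13: obs=y cand={1,2,3,5} pick 1 [2->1 ok]
  14: obs=y cand={1,2,3,5} pick 3 [1->3 ok]
  15: obs=y cand={1,2,3,5} pick 3 [3->3 ok]
  16: obs=y cand={1,2,3,5} pick 2 [3->2 ok]
  17: obs=y cand={1,2,3,5} pick 1 [2->1 ok]

0,0,1,4,5,2,2,1,0,0,1,3,2,1,3,3,2,1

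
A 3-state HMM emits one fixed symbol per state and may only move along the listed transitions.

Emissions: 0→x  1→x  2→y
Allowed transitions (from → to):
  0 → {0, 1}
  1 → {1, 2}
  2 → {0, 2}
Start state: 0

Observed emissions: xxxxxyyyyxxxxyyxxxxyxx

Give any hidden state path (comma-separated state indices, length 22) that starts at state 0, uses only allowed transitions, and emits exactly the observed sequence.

0,0,0,1,1,2,2,2,2,0,0,1,1,2,2,0,0,1,1,2,0,1

  0: obs=x cand={0,1} pick 0 [start]
  1: obs=x cand={0,1} pick 0 [0->0 ok]
  2: obs=x cand={0,1} pick 0 [0->0 ok]
  3: obs=x cand={0,1} pick 1 [0->1 ok]
  4: obs=x cand={0,1} pick 1 [1->1 ok]
  5: obs=y cand={2} pick 2 [1->2 ok]
  6: obs=y cand={2} pick 2 [2->2 ok]
  7: obs=y cand={2} pick 2 [2->2 ok]
  8: obs=y cand={2} pick 2 [2->2 ok]
  9: obs=x cand={0,1} pick 0 [2->0 ok]
  10: obs=x cand={0,1} pick 0 [0->0 ok]
  11: obs=x cand={0,1} pick 1 [0->1 ok]
  12: obs=x cand={0,1} pick 1 [1->1 ok]
  13: obs=y cand={2} pick 2 [1->2 ok]
  14: obs=y cand={2} pick 2 [2->2 ok]
  15: obs=x cand={0,1} pick 0 [2->0 ok]
  16: obs=x cand={0,1} pick 0 [0->0 ok]
  17: obs=x cand={0,1} pick 1 [0->1 ok]
  18: obs=x cand={0,1} pick 1 [1->1 ok]
  19: obs=y cand={2} pick 2 [1->2 ok]
  20: obs=x cand={0,1} pick 0 [2->0 ok]
  21: obs=x cand={0,1} pick 1 [0->1 ok]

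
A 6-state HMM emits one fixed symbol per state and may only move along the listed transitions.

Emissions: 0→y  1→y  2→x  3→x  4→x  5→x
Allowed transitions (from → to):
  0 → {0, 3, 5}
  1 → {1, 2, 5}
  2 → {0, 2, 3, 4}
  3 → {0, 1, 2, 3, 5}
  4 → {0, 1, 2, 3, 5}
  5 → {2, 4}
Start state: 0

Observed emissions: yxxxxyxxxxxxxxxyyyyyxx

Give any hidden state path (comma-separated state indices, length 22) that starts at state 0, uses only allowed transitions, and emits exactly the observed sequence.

0,5,2,2,4,1,5,2,3,2,4,3,2,2,4,1,1,1,1,1,5,2

  pos 0: y in {0,1}, choose 0; start
  pos 1: x in {2,3,4,5}, choose 5; 0->5 ok
  pos 2: x in {2,3,4,5}, choose 2; 5->2 ok
  pos 3: x in {2,3,4,5}, choose 2; 2->2 ok
  pos 4: x in {2,3,4,5}, choose 4; 2->4 ok
  pos 5: y in {0,1}, choose 1; 4->1 ok
  pos 6: x in {2,3,4,5}, choose 5; 1->5 ok
  pos 7: x in {2,3,4,5}, choose 2; 5->2 ok
  pos 8: x in {2,3,4,5}, choose 3; 2->3 ok
  pos 9: x in {2,3,4,5}, choose 2; 3->2 ok
  pos 10: x in {2,3,4,5}, choose 4; 2->4 ok
  pos 11: x in {2,3,4,5}, choose 3; 4->3 ok
  pos 12: x in {2,3,4,5}, choose 2; 3->2 ok
  pos 13: x in {2,3,4,5}, choose 2; 2->2 ok
  pos 14: x in {2,3,4,5}, choose 4; 2->4 ok
  pos 15: y in {0,1}, choose 1; 4->1 ok
  pos 16: y in {0,1}, choose 1; 1->1 ok
  pos 17: y in {0,1}, choose 1; 1->1 ok
  pos 18: y in {0,1}, choose 1; 1->1 ok
  pos 19: y in {0,1}, choose 1; 1->1 ok
  pos 20: x in {2,3,4,5}, choose 5; 1->5 ok
  pos 21: x in {2,3,4,5}, choose 2; 5->2 ok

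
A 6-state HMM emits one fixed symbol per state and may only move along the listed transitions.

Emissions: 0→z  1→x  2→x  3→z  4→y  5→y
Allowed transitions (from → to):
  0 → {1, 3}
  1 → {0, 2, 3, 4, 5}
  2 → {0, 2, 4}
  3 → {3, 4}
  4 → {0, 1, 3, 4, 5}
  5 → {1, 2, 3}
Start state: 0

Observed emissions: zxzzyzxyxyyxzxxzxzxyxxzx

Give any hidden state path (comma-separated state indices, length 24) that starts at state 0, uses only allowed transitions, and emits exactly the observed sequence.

0,1,0,3,4,0,1,5,1,4,5,2,0,1,2,0,1,0,1,5,2,2,0,1

  t0 'z' -> {0,3}, take 0 (start)
  t1 'x' -> {1,2}, take 1 (0->1 ok)
  t2 'z' -> {0,3}, take 0 (1->0 ok)
  t3 'z' -> {0,3}, take 3 (0->3 ok)
  t4 'y' -> {4,5}, take 4 (3->4 ok)
  t5 'z' -> {0,3}, take 0 (4->0 ok)
  t6 'x' -> {1,2}, take 1 (0->1 ok)
  t7 'y' -> {4,5}, take 5 (1->5 ok)
  t8 'x' -> {1,2}, take 1 (5->1 ok)
  t9 'y' -> {4,5}, take 4 (1->4 ok)
  t10 'y' -> {4,5}, take 5 (4->5 ok)
  t11 'x' -> {1,2}, take 2 (5->2 ok)
  t12 'z' -> {0,3}, take 0 (2->0 ok)
  t13 'x' -> {1,2}, take 1 (0->1 ok)
  t14 'x' -> {1,2}, take 2 (1->2 ok)
  t15 'z' -> {0,3}, take 0 (2->0 ok)
  t16 'x' -> {1,2}, take 1 (0->1 ok)
  t17 'z' -> {0,3}, take 0 (1->0 ok)
  t18 'x' -> {1,2}, take 1 (0->1 ok)
  t19 'y' -> {4,5}, take 5 (1->5 ok)
  t20 'x' -> {1,2}, take 2 (5->2 ok)
  t21 'x' -> {1,2}, take 2 (2->2 ok)
  t22 'z' -> {0,3}, take 0 (2->0 ok)
  t23 'x' -> {1,2}, take 1 (0->1 ok)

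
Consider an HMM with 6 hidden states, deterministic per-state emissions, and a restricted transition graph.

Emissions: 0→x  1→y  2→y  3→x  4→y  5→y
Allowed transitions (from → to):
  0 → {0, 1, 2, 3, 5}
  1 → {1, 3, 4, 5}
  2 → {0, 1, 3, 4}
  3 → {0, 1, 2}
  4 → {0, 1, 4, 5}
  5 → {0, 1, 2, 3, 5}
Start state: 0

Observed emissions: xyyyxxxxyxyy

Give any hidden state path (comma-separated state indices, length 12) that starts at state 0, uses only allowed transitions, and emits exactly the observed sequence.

  0: obs=x cand={0,3} pick 0 [start]
  1: obs=y cand={1,2,4,5} pick 1 [0->1 ok]
  2: obs=y cand={1,2,4,5} pick 5 [1->5 ok]
  3: obs=y cand={1,2,4,5} pick 5 [5->5 ok]
  4: obs=x cand={0,3} pick 0 [5->0 ok]
  5: obs=x cand={0,3} pick 0 [0->0 ok]
  6: obs=x cand={0,3} pick 0 [0->0 ok]
  7: obs=x cand={0,3} pick 0 [0->0 ok]
  8: obs=y cand={1,2,4,5} pick 2 [0->2 ok]
  9: obs=x cand={0,3} pick 3 [2->3 ok]
  10: obs=y cand={1,2,4,5} pick 2 [3->2 ok]
  11: obs=y cand={1,2,4,5} pick 4 [2->4 ok]

0,1,5,5,0,0,0,0,2,3,2,4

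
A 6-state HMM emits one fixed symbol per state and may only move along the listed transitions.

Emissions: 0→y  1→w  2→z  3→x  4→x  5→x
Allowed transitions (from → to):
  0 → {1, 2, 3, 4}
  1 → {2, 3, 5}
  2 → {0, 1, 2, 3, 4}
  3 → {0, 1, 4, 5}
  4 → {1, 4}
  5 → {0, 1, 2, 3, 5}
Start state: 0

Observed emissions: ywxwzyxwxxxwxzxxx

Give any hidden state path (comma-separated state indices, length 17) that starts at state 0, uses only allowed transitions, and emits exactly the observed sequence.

0,1,3,1,2,0,3,1,3,4,4,1,5,2,3,4,4

  t0 'y' -> {0}, take 0 (start)
  t1 'w' -> {1}, take 1 (0->1 ok)
  t2 'x' -> {3,4,5}, take 3 (1->3 ok)
  t3 'w' -> {1}, take 1 (3->1 ok)
  t4 'z' -> {2}, take 2 (1->2 ok)
  t5 'y' -> {0}, take 0 (2->0 ok)
  t6 'x' -> {3,4,5}, take 3 (0->3 ok)
  t7 'w' -> {1}, take 1 (3->1 ok)
  t8 'x' -> {3,4,5}, take 3 (1->3 ok)
  t9 'x' -> {3,4,5}, take 4 (3->4 ok)
  t10 'x' -> {3,4,5}, take 4 (4->4 ok)
  t11 'w' -> {1}, take 1 (4->1 ok)
  t12 'x' -> {3,4,5}, take 5 (1->5 ok)
  t13 'z' -> {2}, take 2 (5->2 ok)
  t14 'x' -> {3,4,5}, take 3 (2->3 ok)
  t15 'x' -> {3,4,5}, take 4 (3->4 ok)
  t16 'x' -> {3,4,5}, take 4 (4->4 ok)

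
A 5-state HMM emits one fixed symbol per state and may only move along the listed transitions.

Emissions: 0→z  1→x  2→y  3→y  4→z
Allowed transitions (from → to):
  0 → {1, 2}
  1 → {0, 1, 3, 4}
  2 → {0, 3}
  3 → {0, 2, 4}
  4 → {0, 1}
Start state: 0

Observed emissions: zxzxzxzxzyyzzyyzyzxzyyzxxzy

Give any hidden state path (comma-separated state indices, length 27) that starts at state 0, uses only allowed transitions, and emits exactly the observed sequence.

  pos 0: z in {0,4}, choose 0; start
  pos 1: x in {1}, choose 1; 0->1 ok
  pos 2: z in {0,4}, choose 0; 1->0 ok
  pos 3: x in {1}, choose 1; 0->1 ok
  pos 4: z in {0,4}, choose 0; 1->0 ok
  pos 5: x in {1}, choose 1; 0->1 ok
  pos 6: z in {0,4}, choose 0; 1->0 ok
  pos 7: x in {1}, choose 1; 0->1 ok
  pos 8: z in {0,4}, choose 0; 1->0 ok
  pos 9: y in {2,3}, choose 2; 0->2 ok
  pos 10: y in {2,3}, choose 3; 2->3 ok
  pos 11: z in {0,4}, choose 4; 3->4 ok
  pos 12: z in {0,4}, choose 0; 4->0 ok
  pos 13: y in {2,3}, choose 2; 0->2 ok
  pos 14: y in {2,3}, choose 3; 2->3 ok
  pos 15: z in {0,4}, choose 0; 3->0 ok
  pos 16: y in {2,3}, choose 2; 0->2 ok
  pos 17: z in {0,4}, choose 0; 2->0 ok
  pos 18: x in {1}, choose 1; 0->1 ok
  pos 19: z in {0,4}, choose 0; 1->0 ok
  pos 20: y in {2,3}, choose 2; 0->2 ok
  pos 21: y in {2,3}, choose 3; 2->3 ok
  pos 22: z in {0,4}, choose 4; 3->4 ok
  pos 23: x in {1}, choose 1; 4->1 ok
  pos 24: x in {1}, choose 1; 1->1 ok
  pos 25: z in {0,4}, choose 0; 1->0 ok
  pos 26: y in {2,3}, choose 2; 0->2 ok

0,1,0,1,0,1,0,1,0,2,3,4,0,2,3,0,2,0,1,0,2,3,4,1,1,0,2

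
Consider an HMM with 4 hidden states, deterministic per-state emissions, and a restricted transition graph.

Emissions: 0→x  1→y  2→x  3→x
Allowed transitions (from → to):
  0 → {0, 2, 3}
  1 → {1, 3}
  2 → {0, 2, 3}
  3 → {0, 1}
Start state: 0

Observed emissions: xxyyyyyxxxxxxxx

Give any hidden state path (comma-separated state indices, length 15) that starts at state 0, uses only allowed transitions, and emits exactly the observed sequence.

  t0 'x' -> {0,2,3}, take 0 (start)
  t1 'x' -> {0,2,3}, take 3 (0->3 ok)
  t2 'y' -> {1}, take 1 (3->1 ok)
  t3 'y' -> {1}, take 1 (1->1 ok)
  t4 'y' -> {1}, take 1 (1->1 ok)
  t5 'y' -> {1}, take 1 (1->1 ok)
  t6 'y' -> {1}, take 1 (1->1 ok)
  t7 'x' -> {0,2,3}, take 3 (1->3 ok)
  t8 'x' -> {0,2,3}, take 0 (3->0 ok)
  t9 'x' -> {0,2,3}, take 0 (0->0 ok)
  t10 'x' -> {0,2,3}, take 0 (0->0 ok)
  t11 'x' -> {0,2,3}, take 0 (0->0 ok)
  t12 'x' -> {0,2,3}, take 0 (0->0 ok)
  t13 'x' -> {0,2,3}, take 2 (0->2 ok)
  t14 'x' -> {0,2,3}, take 0 (2->0 ok)

0,3,1,1,1,1,1,3,0,0,0,0,0,2,0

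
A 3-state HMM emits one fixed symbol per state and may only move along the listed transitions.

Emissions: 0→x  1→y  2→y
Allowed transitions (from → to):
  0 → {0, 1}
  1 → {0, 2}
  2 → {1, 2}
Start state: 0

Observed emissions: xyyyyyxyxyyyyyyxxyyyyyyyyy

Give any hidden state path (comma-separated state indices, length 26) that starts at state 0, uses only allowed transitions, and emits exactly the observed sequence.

  pos 0: x in {0}, choose 0; start
  pos 1: y in {1,2}, choose 1; 0->1 ok
  pos 2: y in {1,2}, choose 2; 1->2 ok
  pos 3: y in {1,2}, choose 1; 2->1 ok
  pos 4: y in {1,2}, choose 2; 1->2 ok
  pos 5: y in {1,2}, choose 1; 2->1 ok
  pos 6: x in {0}, choose 0; 1->0 ok
  pos 7: y in {1,2}, choose 1; 0->1 ok
  pos 8: x in {0}, choose 0; 1->0 ok
  pos 9: y in {1,2}, choose 1; 0->1 ok
  pos 10: y in {1,2}, choose 2; 1->2 ok
  pos 11: y in {1,2}, choose 2; 2->2 ok
  pos 12: y in {1,2}, choose 2; 2->2 ok
  pos 13: y in {1,2}, choose 2; 2->2 ok
  pos 14: y in {1,2}, choose 1; 2->1 ok
  pos 15: x in {0}, choose 0; 1->0 ok
  pos 16: x in {0}, choose 0; 0->0 ok
  pos 17: y in {1,2}, choose 1; 0->1 ok
  pos 18: y in {1,2}, choose 2; 1->2 ok
  pos 19: y in {1,2}, choose 2; 2->2 ok
  pos 20: y in {1,2}, choose 1; 2->1 ok
  pos 21: y in {1,2}, choose 2; 1->2 ok
  pos 22: y in {1,2}, choose 2; 2->2 ok
  pos 23: y in {1,2}, choose 2; 2->2 ok
  pos 24: y in {1,2}, choose 2; 2->2 ok
  pos 25: y in {1,2}, choose 2; 2->2 ok

0,1,2,1,2,1,0,1,0,1,2,2,2,2,1,0,0,1,2,2,1,2,2,2,2,2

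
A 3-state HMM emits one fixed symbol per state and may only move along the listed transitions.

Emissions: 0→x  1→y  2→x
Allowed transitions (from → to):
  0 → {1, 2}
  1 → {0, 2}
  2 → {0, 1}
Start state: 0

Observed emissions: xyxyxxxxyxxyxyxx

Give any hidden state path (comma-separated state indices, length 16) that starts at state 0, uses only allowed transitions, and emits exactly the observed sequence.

  0: obs=x cand={0,2} pick 0 [start]
  1: obs=y cand={1} pick 1 [0->1 ok]
  2: obs=x cand={0,2} pick 0 [1->0 ok]
  3: obs=y cand={1} pick 1 [0->1 ok]
  4: obs=x cand={0,2} pick 0 [1->0 ok]
  5: obs=x cand={0,2} pick 2 [0->2 ok]
  6: obs=x cand={0,2} pick 0 [2->0 ok]
  7: obs=x cand={0,2} pick 2 [0->2 ok]
  8: obs=y cand={1} pick 1 [2->1 ok]
  9: obs=x cand={0,2} pick 0 [1->0 ok]
  10: obs=x cand={0,2} pick 2 [0->2 ok]
  11: obs=y cand={1} pick 1 [2->1 ok]
  12: obs=x cand={0,2} pick 2 [1->2 ok]
  13: obs=y cand={1} pick 1 [2->1 ok]
  14: obs=x cand={0,2} pick 0 [1->0 ok]
  15: obs=x cand={0,2} pick 2 [0->2 ok]

0,1,0,1,0,2,0,2,1,0,2,1,2,1,0,2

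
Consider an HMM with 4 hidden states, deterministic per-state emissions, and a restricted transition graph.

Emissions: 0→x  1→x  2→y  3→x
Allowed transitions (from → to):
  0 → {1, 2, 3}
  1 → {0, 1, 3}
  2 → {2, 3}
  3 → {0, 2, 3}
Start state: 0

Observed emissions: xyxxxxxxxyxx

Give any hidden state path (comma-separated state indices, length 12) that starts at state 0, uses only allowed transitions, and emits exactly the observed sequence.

  t0 'x' -> {0,1,3}, take 0 (start)
  t1 'y' -> {2}, take 2 (0->2 ok)
  t2 'x' -> {0,1,3}, take 3 (2->3 ok)
  t3 'x' -> {0,1,3}, take 0 (3->0 ok)
  t4 'x' -> {0,1,3}, take 1 (0->1 ok)
  t5 'x' -> {0,1,3}, take 1 (1->1 ok)
  t6 'x' -> {0,1,3}, take 3 (1->3 ok)
  t7 'x' -> {0,1,3}, take 3 (3->3 ok)
  t8 'x' -> {0,1,3}, take 3 (3->3 ok)
  t9 'y' -> {2}, take 2 (3->2 ok)
  t10 'x' -> {0,1,3}, take 3 (2->3 ok)
  t11 'x' -> {0,1,3}, take 0 (3->0 ok)

0,2,3,0,1,1,3,3,3,2,3,0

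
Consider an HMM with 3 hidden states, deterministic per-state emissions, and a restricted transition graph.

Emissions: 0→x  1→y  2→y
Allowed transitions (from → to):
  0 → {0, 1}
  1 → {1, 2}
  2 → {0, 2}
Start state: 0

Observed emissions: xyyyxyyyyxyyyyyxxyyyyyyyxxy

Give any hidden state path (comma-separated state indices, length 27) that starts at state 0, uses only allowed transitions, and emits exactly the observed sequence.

  t0 'x' -> {0}, take 0 (start)
  t1 'y' -> {1,2}, take 1 (0->1 ok)
  t2 'y' -> {1,2}, take 1 (1->1 ok)
  t3 'y' -> {1,2}, take 2 (1->2 ok)
  t4 'x' -> {0}, take 0 (2->0 ok)
  t5 'y' -> {1,2}, take 1 (0->1 ok)
  t6 'y' -> {1,2}, take 2 (1->2 ok)
  t7 'y' -> {1,2}, take 2 (2->2 ok)
  t8 'y' -> {1,2}, take 2 (2->2 ok)
  t9 'x' -> {0}, take 0 (2->0 ok)
  t10 'y' -> {1,2}, take 1 (0->1 ok)
  t11 'y' -> {1,2}, take 2 (1->2 ok)
  t12 'y' -> {1,2}, take 2 (2->2 ok)
  t13 'y' -> {1,2}, take 2 (2->2 ok)
  t14 'y' -> {1,2}, take 2 (2->2 ok)
  t15 'x' -> {0}, take 0 (2->0 ok)
  t16 'x' -> {0}, take 0 (0->0 ok)
  t17 'y' -> {1,2}, take 1 (0->1 ok)
  t18 'y' -> {1,2}, take 1 (1->1 ok)
  t19 'y' -> {1,2}, take 1 (1->1 ok)
  t20 'y' -> {1,2}, take 1 (1->1 ok)
  t21 'y' -> {1,2}, take 1 (1->1 ok)
  t22 'y' -> {1,2}, take 1 (1->1 ok)
  t23 'y' -> {1,2}, take 2 (1->2 ok)
  t24 'x' -> {0}, take 0 (2->0 ok)
  t25 'x' -> {0}, take 0 (0->0 ok)
  t26 'y' -> {1,2}, take 1 (0->1 ok)

0,1,1,2,0,1,2,2,2,0,1,2,2,2,2,0,0,1,1,1,1,1,1,2,0,0,1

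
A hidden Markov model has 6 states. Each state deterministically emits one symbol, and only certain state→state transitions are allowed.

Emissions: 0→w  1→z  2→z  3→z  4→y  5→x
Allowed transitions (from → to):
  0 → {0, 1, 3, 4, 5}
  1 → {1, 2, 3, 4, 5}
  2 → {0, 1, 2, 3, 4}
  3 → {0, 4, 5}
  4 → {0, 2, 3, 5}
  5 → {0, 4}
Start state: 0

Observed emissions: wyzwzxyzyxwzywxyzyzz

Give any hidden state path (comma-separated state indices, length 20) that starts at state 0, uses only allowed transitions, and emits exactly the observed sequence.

0,4,2,0,1,5,4,2,4,5,0,3,4,0,5,4,3,4,2,2

  pos 0: w in {0}, choose 0; start
  pos 1: y in {4}, choose 4; 0->4 ok
  pos 2: z in {1,2,3}, choose 2; 4->2 ok
  pos 3: w in {0}, choose 0; 2->0 ok
  pos 4: z in {1,2,3}, choose 1; 0->1 ok
  pos 5: x in {5}, choose 5; 1->5 ok
  pos 6: y in {4}, choose 4; 5->4 ok
  pos 7: z in {1,2,3}, choose 2; 4->2 ok
  pos 8: y in {4}, choose 4; 2->4 ok
  pos 9: x in {5}, choose 5; 4->5 ok
  pos 10: w in {0}, choose 0; 5->0 ok
  pos 11: z in {1,2,3}, choose 3; 0->3 ok
  pos 12: y in {4}, choose 4; 3->4 ok
  pos 13: w in {0}, choose 0; 4->0 ok
  pos 14: x in {5}, choose 5; 0->5 ok
  pos 15: y in {4}, choose 4; 5->4 ok
  pos 16: z in {1,2,3}, choose 3; 4->3 ok
  pos 17: y in {4}, choose 4; 3->4 ok
  pos 18: z in {1,2,3}, choose 2; 4->2 ok
  pos 19: z in {1,2,3}, choose 2; 2->2 ok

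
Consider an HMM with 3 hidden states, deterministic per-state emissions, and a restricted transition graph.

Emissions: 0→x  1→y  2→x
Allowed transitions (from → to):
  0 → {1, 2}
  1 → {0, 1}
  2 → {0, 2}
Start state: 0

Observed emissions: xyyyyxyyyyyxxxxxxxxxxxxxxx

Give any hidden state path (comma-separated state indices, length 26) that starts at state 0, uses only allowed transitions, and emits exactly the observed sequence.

0,1,1,1,1,0,1,1,1,1,1,0,2,2,2,0,2,0,2,0,2,2,2,2,2,0

  pos 0: x in {0,2}, choose 0; start
  pos 1: y in {1}, choose 1; 0->1 ok
  pos 2: y in {1}, choose 1; 1->1 ok
  pos 3: y in {1}, choose 1; 1->1 ok
  pos 4: y in {1}, choose 1; 1->1 ok
  pos 5: x in {0,2}, choose 0; 1->0 ok
  pos 6: y in {1}, choose 1; 0->1 ok
  pos 7: y in {1}, choose 1; 1->1 ok
  pos 8: y in {1}, choose 1; 1->1 ok
  pos 9: y in {1}, choose 1; 1->1 ok
  pos 10: y in {1}, choose 1; 1->1 ok
  pos 11: x in {0,2}, choose 0; 1->0 ok
  pos 12: x in {0,2}, choose 2; 0->2 ok
  pos 13: x in {0,2}, choose 2; 2->2 ok
  pos 14: x in {0,2}, choose 2; 2->2 ok
  pos 15: x in {0,2}, choose 0; 2->0 ok
  pos 16: x in {0,2}, choose 2; 0->2 ok
  pos 17: x in {0,2}, choose 0; 2->0 ok
  pos 18: x in {0,2}, choose 2; 0->2 ok
  pos 19: x in {0,2}, choose 0; 2->0 ok
  pos 20: x in {0,2}, choose 2; 0->2 ok
  pos 21: x in {0,2}, choose 2; 2->2 ok
  pos 22: x in {0,2}, choose 2; 2->2 ok
  pos 23: x in {0,2}, choose 2; 2->2 ok
  pos 24: x in {0,2}, choose 2; 2->2 ok
  pos 25: x in {0,2}, choose 0; 2->0 ok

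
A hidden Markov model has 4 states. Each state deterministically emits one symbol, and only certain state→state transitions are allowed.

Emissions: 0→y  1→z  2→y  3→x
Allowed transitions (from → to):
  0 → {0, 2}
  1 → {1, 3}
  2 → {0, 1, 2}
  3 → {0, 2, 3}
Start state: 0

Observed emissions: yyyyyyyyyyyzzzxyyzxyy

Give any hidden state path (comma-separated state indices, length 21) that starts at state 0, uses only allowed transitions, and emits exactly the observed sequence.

0,2,0,0,0,0,0,2,0,0,2,1,1,1,3,2,2,1,3,0,2

  0: obs=y cand={0,2} pick 0 [start]
  1: obs=y cand={0,2} pick 2 [0->2 ok]
  2: obs=y cand={0,2} pick 0 [2->0 ok]
  3: obs=y cand={0,2} pick 0 [0->0 ok]
  4: obs=y cand={0,2} pick 0 [0->0 ok]
  5: obs=y cand={0,2} pick 0 [0->0 ok]
  6: obs=y cand={0,2} pick 0 [0->0 ok]
  7: obs=y cand={0,2} pick 2 [0->2 ok]
  8: obs=y cand={0,2} pick 0 [2->0 ok]
  9: obs=y cand={0,2} pick 0 [0->0 ok]
  10: obs=y cand={0,2} pick 2 [0->2 ok]
  11: obs=z cand={1} pick 1 [2->1 ok]
  12: obs=z cand={1} pick 1 [1->1 ok]
  13: obs=z cand={1} pick 1 [1->1 ok]
  14: obs=x cand={3} pick 3 [1->3 ok]
  15: obs=y cand={0,2} pick 2 [3->2 ok]
  16: obs=y cand={0,2} pick 2 [2->2 ok]
  17: obs=z cand={1} pick 1 [2->1 ok]
  18: obs=x cand={3} pick 3 [1->3 ok]
  19: obs=y cand={0,2} pick 0 [3->0 ok]
  20: obs=y cand={0,2} pick 2 [0->2 ok]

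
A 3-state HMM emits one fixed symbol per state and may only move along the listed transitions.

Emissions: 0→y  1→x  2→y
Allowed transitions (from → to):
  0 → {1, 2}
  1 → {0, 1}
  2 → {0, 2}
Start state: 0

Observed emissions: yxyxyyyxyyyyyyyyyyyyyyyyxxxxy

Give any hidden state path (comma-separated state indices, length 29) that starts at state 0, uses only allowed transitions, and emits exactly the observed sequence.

0,1,0,1,0,2,0,1,0,2,2,0,2,0,2,2,0,2,0,2,2,0,2,0,1,1,1,1,0

  t0 'y' -> {0,2}, take 0 (start)
  t1 'x' -> {1}, take 1 (0->1 ok)
  t2 'y' -> {0,2}, take 0 (1->0 ok)
  t3 'x' -> {1}, take 1 (0->1 ok)
  t4 'y' -> {0,2}, take 0 (1->0 ok)
  t5 'y' -> {0,2}, take 2 (0->2 ok)
  t6 'y' -> {0,2}, take 0 (2->0 ok)
  t7 'x' -> {1}, take 1 (0->1 ok)
  t8 'y' -> {0,2}, take 0 (1->0 ok)
  t9 'y' -> {0,2}, take 2 (0->2 ok)
  t10 'y' -> {0,2}, take 2 (2->2 ok)
  t11 'y' -> {0,2}, take 0 (2->0 ok)
  t12 'y' -> {0,2}, take 2 (0->2 ok)
  t13 'y' -> {0,2}, take 0 (2->0 ok)
  t14 'y' -> {0,2}, take 2 (0->2 ok)
  t15 'y' -> {0,2}, take 2 (2->2 ok)
  t16 'y' -> {0,2}, take 0 (2->0 ok)
  t17 'y' -> {0,2}, take 2 (0->2 ok)
  t18 'y' -> {0,2}, take 0 (2->0 ok)
  t19 'y' -> {0,2}, take 2 (0->2 ok)
  t20 'y' -> {0,2}, take 2 (2->2 ok)
  t21 'y' -> {0,2}, take 0 (2->0 ok)
  t22 'y' -> {0,2}, take 2 (0->2 ok)
  t23 'y' -> {0,2}, take 0 (2->0 ok)
  t24 'x' -> {1}, take 1 (0->1 ok)
  t25 'x' -> {1}, take 1 (1->1 ok)
  t26 'x' -> {1}, take 1 (1->1 ok)
  t27 'x' -> {1}, take 1 (1->1 ok)
  t28 'y' -> {0,2}, take 0 (1->0 ok)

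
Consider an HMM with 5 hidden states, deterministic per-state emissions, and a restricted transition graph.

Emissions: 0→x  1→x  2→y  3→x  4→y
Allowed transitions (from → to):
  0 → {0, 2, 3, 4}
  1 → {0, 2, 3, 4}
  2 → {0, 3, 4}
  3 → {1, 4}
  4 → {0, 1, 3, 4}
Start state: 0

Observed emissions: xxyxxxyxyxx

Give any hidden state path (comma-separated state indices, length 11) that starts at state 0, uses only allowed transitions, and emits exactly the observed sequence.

0,0,2,3,1,0,2,0,4,3,1

  [0] x  {0,1,3}  => 0  start
  [1] x  {0,1,3}  => 0  0->0 ok
  [2] y  {2,4}  => 2  0->2 ok
  [3] x  {0,1,3}  => 3  2->3 ok
  [4] x  {0,1,3}  => 1  3->1 ok
  [5] x  {0,1,3}  => 0  1->0 ok
  [6] y  {2,4}  => 2  0->2 ok
  [7] x  {0,1,3}  => 0  2->0 ok
  [8] y  {2,4}  => 4  0->4 ok
  [9] x  {0,1,3}  => 3  4->3 ok
  [10] x  {0,1,3}  => 1  3->1 ok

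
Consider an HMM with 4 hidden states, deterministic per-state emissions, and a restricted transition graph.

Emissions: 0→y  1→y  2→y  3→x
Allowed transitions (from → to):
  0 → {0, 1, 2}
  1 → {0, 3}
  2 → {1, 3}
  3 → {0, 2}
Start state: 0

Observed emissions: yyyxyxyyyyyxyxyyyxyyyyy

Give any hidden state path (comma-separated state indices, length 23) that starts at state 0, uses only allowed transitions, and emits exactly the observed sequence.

0,2,1,3,2,3,2,1,0,0,1,3,2,3,0,0,2,3,2,1,0,2,1

  t0 'y' -> {0,1,2}, take 0 (start)
  t1 'y' -> {0,1,2}, take 2 (0->2 ok)
  t2 'y' -> {0,1,2}, take 1 (2->1 ok)
  t3 'x' -> {3}, take 3 (1->3 ok)
  t4 'y' -> {0,1,2}, take 2 (3->2 ok)
  t5 'x' -> {3}, take 3 (2->3 ok)
  t6 'y' -> {0,1,2}, take 2 (3->2 ok)
  t7 'y' -> {0,1,2}, take 1 (2->1 ok)
  t8 'y' -> {0,1,2}, take 0 (1->0 ok)
  t9 'y' -> {0,1,2}, take 0 (0->0 ok)
  t10 'y' -> {0,1,2}, take 1 (0->1 ok)
  t11 'x' -> {3}, take 3 (1->3 ok)
  t12 'y' -> {0,1,2}, take 2 (3->2 ok)
  t13 'x' -> {3}, take 3 (2->3 ok)
  t14 'y' -> {0,1,2}, take 0 (3->0 ok)
  t15 'y' -> {0,1,2}, take 0 (0->0 ok)
  t16 'y' -> {0,1,2}, take 2 (0->2 ok)
  t17 'x' -> {3}, take 3 (2->3 ok)
  t18 'y' -> {0,1,2}, take 2 (3->2 ok)
  t19 'y' -> {0,1,2}, take 1 (2->1 ok)
  t20 'y' -> {0,1,2}, take 0 (1->0 ok)
  t21 'y' -> {0,1,2}, take 2 (0->2 ok)
  t22 'y' -> {0,1,2}, take 1 (2->1 ok)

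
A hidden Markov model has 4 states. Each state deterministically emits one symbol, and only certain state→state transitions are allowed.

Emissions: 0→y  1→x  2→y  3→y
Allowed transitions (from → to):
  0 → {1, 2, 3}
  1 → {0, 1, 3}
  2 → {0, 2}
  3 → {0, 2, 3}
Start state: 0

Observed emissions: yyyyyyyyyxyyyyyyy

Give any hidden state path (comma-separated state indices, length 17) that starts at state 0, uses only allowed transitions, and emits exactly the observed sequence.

  pos 0: y in {0,2,3}, choose 0; start
  pos 1: y in {0,2,3}, choose 2; 0->2 ok
  pos 2: y in {0,2,3}, choose 2; 2->2 ok
  pos 3: y in {0,2,3}, choose 0; 2->0 ok
  pos 4: y in {0,2,3}, choose 3; 0->3 ok
  pos 5: y in {0,2,3}, choose 3; 3->3 ok
  pos 6: y in {0,2,3}, choose 0; 3->0 ok
  pos 7: y in {0,2,3}, choose 2; 0->2 ok
  pos 8: y in {0,2,3}, choose 0; 2->0 ok
  pos 9: x in {1}, choose 1; 0->1 ok
  pos 10: y in {0,2,3}, choose 0; 1->0 ok
  pos 11: y in {0,2,3}, choose 3; 0->3 ok
  pos 12: y in {0,2,3}, choose 2; 3->2 ok
  pos 13: y in {0,2,3}, choose 0; 2->0 ok
  pos 14: y in {0,2,3}, choose 2; 0->2 ok
  pos 15: y in {0,2,3}, choose 0; 2->0 ok
  pos 16: y in {0,2,3}, choose 2; 0->2 ok

0,2,2,0,3,3,0,2,0,1,0,3,2,0,2,0,2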